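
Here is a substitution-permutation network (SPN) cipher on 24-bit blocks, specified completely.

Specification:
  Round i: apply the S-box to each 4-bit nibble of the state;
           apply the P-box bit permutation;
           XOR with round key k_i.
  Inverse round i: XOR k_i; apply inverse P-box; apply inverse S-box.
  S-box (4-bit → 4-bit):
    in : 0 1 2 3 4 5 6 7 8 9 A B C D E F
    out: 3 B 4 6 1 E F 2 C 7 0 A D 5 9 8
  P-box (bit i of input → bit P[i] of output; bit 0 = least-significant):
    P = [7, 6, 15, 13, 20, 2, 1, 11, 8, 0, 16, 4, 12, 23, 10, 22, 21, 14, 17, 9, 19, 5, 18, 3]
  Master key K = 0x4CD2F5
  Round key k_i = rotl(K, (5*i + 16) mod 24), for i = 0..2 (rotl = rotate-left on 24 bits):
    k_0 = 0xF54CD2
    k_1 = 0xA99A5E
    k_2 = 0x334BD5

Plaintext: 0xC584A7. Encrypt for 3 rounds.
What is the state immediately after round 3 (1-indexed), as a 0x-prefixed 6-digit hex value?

s_0 = plaintext = 0xC584A7
s_1 = Round(s_0, k_0) = 0xBB0B9A
s_2 = Round(s_1, k_1) = 0x39C861
s_3 = Round(s_2, k_2) = 0x443723

0x443723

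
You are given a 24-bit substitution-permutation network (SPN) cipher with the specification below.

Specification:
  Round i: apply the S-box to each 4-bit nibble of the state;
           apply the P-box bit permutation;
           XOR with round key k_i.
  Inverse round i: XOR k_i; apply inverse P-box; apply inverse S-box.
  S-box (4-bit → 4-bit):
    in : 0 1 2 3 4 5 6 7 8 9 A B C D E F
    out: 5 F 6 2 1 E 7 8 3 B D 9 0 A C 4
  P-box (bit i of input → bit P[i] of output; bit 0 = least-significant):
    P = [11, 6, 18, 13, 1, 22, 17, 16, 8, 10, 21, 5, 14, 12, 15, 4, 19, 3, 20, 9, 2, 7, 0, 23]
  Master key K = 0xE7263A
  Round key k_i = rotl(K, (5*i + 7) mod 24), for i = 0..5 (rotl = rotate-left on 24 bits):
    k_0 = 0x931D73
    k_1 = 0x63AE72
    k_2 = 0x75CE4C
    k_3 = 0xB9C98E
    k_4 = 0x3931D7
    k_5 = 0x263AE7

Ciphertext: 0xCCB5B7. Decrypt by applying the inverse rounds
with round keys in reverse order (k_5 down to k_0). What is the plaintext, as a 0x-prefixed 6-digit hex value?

s_0 = ciphertext = 0xCCB5B7
s_1 = InvRound(s_0, k_5) = 0x7BE628
s_2 = InvRound(s_1, k_4) = 0x6D1963
s_3 = InvRound(s_2, k_3) = 0x126732
s_4 = InvRound(s_3, k_2) = 0x43EA11
s_5 = InvRound(s_4, k_1) = 0xFC4543
s_6 = InvRound(s_5, k_0) = 0xC49E50

0xC49E50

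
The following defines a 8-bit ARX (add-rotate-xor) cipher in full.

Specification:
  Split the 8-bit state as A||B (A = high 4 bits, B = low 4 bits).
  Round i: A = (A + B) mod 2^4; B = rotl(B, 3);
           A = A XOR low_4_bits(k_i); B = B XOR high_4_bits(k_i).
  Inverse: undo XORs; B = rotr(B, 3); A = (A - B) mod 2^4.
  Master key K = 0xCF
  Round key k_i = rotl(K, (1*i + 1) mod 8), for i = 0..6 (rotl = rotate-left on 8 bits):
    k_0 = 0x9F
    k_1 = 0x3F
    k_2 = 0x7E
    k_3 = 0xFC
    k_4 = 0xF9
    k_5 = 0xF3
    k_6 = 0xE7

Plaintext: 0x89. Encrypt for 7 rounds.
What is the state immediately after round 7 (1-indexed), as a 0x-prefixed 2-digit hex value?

0xFA

s_0 = plaintext = 0x89
s_1 = Round(s_0, k_0) = 0xE5
s_2 = Round(s_1, k_1) = 0xC9
s_3 = Round(s_2, k_2) = 0xBB
s_4 = Round(s_3, k_3) = 0xA2
s_5 = Round(s_4, k_4) = 0x5E
s_6 = Round(s_5, k_5) = 0x08
s_7 = Round(s_6, k_6) = 0xFA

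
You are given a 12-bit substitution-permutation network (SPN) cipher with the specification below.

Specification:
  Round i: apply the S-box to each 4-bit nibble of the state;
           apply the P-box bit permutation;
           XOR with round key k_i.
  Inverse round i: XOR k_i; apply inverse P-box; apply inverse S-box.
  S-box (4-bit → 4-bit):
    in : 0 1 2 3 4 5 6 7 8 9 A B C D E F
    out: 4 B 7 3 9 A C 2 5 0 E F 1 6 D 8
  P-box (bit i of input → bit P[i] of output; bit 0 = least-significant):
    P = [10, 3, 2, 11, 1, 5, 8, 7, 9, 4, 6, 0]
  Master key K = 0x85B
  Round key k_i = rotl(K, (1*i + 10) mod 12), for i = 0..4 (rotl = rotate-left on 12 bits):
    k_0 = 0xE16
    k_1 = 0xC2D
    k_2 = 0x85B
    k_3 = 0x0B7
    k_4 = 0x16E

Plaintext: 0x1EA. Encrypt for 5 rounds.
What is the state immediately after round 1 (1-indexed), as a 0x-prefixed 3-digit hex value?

s_0 = plaintext = 0x1EA
s_1 = Round(s_0, k_0) = 0x589
s_2 = Round(s_1, k_1) = 0xD3E
s_3 = Round(s_2, k_2) = 0x42D
s_4 = Round(s_3, k_3) = 0x398
s_5 = Round(s_4, k_4) = 0x77A

0x589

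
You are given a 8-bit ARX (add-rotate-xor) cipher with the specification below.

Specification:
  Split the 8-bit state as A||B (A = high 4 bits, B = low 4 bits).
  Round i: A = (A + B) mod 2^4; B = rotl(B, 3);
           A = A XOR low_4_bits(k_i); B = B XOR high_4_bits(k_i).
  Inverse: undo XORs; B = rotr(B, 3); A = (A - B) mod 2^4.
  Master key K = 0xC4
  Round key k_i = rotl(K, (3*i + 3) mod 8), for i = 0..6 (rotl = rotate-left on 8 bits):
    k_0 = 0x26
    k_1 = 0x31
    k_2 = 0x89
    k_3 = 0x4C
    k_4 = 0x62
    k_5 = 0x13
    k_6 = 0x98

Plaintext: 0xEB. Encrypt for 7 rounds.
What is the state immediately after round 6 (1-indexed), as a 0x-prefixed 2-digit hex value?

0xFE

s_0 = plaintext = 0xEB
s_1 = Round(s_0, k_0) = 0xFF
s_2 = Round(s_1, k_1) = 0xFC
s_3 = Round(s_2, k_2) = 0x2E
s_4 = Round(s_3, k_3) = 0xC3
s_5 = Round(s_4, k_4) = 0xDF
s_6 = Round(s_5, k_5) = 0xFE
s_7 = Round(s_6, k_6) = 0x5E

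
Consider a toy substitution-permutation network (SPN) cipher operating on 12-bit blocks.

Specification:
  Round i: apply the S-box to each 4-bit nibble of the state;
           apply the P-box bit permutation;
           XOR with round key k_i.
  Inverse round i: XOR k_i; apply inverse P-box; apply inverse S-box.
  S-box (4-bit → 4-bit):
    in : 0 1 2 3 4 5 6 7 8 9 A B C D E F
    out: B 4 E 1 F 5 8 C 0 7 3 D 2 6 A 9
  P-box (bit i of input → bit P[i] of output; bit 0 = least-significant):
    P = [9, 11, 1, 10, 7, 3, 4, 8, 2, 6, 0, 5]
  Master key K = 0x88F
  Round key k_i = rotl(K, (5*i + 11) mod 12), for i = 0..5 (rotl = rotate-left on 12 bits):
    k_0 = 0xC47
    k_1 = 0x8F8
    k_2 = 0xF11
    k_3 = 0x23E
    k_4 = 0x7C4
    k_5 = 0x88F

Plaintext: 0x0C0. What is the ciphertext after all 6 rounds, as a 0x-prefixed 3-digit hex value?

s_0 = plaintext = 0x0C0
s_1 = Round(s_0, k_0) = 0x22B
s_2 = Round(s_1, k_1) = 0xF83
s_3 = Round(s_2, k_2) = 0xD35
s_4 = Round(s_3, k_3) = 0x0FD
s_5 = Round(s_4, k_4) = 0xE22
s_6 = Round(s_5, k_5) = 0x5F5

0x5F5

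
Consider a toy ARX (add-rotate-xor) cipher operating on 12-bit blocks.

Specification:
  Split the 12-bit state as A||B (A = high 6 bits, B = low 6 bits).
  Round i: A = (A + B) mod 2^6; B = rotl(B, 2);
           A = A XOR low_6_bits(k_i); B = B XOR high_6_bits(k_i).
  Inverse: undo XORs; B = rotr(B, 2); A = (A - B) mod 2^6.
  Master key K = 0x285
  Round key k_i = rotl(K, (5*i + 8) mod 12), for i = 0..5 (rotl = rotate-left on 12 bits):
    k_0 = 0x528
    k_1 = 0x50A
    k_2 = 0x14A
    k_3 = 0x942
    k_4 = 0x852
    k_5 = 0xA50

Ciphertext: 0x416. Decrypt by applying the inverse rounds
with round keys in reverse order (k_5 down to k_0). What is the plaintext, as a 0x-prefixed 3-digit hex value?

0xD71

s_0 = ciphertext = 0x416
s_1 = InvRound(s_0, k_5) = 0x07F
s_2 = InvRound(s_1, k_4) = 0xB27
s_3 = InvRound(s_2, k_3) = 0x3A0
s_4 = InvRound(s_3, k_2) = 0xAD9
s_5 = InvRound(s_4, k_1) = 0x393
s_6 = InvRound(s_5, k_0) = 0xD71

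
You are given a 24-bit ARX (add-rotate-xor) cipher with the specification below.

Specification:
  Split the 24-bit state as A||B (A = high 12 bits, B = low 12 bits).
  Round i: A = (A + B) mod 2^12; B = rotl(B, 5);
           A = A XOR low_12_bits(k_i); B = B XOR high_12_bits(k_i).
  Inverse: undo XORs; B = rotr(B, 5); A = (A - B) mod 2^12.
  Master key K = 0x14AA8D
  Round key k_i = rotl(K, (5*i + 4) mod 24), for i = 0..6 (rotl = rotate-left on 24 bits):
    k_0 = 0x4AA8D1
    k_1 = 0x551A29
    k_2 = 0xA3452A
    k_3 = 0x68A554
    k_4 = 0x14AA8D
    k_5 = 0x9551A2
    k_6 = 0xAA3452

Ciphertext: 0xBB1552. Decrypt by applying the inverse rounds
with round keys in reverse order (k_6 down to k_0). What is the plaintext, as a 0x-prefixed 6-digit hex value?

0xB9DBA3

s_0 = ciphertext = 0xBB1552
s_1 = InvRound(s_0, k_6) = 0x6E48FF
s_2 = InvRound(s_1, k_5) = 0x23950D
s_3 = InvRound(s_2, k_4) = 0x5123A2
s_4 = InvRound(s_3, k_3) = 0xC1D429
s_5 = InvRound(s_4, k_2) = 0xA47EF0
s_6 = InvRound(s_5, k_1) = 0xF910DD
s_7 = InvRound(s_6, k_0) = 0xB9DBA3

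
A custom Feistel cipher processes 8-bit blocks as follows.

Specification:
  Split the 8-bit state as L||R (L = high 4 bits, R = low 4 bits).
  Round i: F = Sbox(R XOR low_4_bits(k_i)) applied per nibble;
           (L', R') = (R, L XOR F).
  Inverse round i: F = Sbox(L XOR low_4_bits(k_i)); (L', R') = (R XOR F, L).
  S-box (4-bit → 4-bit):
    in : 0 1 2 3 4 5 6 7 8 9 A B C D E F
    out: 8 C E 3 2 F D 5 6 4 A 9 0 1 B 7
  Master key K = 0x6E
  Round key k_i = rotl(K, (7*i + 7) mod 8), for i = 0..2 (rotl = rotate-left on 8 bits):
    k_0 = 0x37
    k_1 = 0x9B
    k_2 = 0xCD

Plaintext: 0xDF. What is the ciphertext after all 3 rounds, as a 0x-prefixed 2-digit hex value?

0x71

s_0 = plaintext = 0xDF
s_1 = Round(s_0, k_0) = 0xFB
s_2 = Round(s_1, k_1) = 0xB7
s_3 = Round(s_2, k_2) = 0x71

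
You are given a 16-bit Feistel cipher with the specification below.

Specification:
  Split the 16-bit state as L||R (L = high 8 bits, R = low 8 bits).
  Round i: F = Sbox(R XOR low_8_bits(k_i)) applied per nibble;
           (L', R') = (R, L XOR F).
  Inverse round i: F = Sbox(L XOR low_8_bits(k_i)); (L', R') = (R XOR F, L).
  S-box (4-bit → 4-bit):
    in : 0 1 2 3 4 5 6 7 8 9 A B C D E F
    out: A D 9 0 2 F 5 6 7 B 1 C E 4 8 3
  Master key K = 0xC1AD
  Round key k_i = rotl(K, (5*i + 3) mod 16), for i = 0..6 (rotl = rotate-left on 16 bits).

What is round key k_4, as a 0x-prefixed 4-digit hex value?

0xD6E0

K = 0xC1AD
k_0 = rotl(K, (5*0+3) mod 16) = rotl(K, 3) = 0x0D6E
k_1 = rotl(K, (5*1+3) mod 16) = rotl(K, 8) = 0xADC1
k_2 = rotl(K, (5*2+3) mod 16) = rotl(K, 13) = 0xB835
k_3 = rotl(K, (5*3+3) mod 16) = rotl(K, 2) = 0x06B7
k_4 = rotl(K, (5*4+3) mod 16) = rotl(K, 7) = 0xD6E0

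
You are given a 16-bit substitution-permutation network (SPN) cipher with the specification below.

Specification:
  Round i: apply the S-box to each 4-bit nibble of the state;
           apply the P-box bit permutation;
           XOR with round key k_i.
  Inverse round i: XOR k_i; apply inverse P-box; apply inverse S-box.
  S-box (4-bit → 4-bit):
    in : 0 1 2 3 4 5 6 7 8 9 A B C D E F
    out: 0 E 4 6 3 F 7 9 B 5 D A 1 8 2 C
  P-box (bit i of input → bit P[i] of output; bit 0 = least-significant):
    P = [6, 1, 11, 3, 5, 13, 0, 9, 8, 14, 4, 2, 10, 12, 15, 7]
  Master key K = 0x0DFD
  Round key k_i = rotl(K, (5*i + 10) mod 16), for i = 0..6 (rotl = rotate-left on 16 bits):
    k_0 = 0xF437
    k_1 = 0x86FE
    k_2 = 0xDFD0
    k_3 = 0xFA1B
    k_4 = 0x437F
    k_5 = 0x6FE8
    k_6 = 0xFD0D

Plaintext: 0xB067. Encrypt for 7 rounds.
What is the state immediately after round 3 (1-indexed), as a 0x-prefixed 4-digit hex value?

s_0 = plaintext = 0xB067
s_1 = Round(s_0, k_0) = 0xC4DE
s_2 = Round(s_1, k_1) = 0xC1FC
s_3 = Round(s_2, k_2) = 0x9985
s_4 = Round(s_3, k_3) = 0x5561
s_5 = Round(s_4, k_4) = 0xBEC0
s_6 = Round(s_5, k_5) = 0x3F48
s_7 = Round(s_6, k_6) = 0x4D73

0x9985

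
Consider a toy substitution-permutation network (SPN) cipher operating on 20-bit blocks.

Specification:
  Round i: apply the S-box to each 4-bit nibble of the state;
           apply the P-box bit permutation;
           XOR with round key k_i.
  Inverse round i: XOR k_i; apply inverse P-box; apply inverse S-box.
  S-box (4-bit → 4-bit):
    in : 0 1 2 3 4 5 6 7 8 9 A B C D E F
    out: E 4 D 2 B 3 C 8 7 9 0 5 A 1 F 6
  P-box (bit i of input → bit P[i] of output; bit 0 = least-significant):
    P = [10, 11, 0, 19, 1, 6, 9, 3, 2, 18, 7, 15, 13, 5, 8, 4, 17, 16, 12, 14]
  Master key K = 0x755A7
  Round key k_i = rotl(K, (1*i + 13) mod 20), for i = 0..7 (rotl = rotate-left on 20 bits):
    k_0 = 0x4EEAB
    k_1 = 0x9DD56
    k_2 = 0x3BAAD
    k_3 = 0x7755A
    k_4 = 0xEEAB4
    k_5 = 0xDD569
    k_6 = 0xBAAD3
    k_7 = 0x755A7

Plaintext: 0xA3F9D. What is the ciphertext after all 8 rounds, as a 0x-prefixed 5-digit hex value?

0x66A10

s_0 = plaintext = 0xA3F9D
s_1 = Round(s_0, k_0) = 0x0EA01
s_2 = Round(s_1, k_1) = 0x8AE2F
s_3 = Round(s_2, k_2) = 0x42022
s_4 = Round(s_3, k_3) = 0x892C1
s_5 = Round(s_4, k_4) = 0xD5A69
s_6 = Round(s_5, k_5) = 0x7F341
s_7 = Round(s_6, k_6) = 0xFEBB8
s_8 = Round(s_7, k_7) = 0x66A10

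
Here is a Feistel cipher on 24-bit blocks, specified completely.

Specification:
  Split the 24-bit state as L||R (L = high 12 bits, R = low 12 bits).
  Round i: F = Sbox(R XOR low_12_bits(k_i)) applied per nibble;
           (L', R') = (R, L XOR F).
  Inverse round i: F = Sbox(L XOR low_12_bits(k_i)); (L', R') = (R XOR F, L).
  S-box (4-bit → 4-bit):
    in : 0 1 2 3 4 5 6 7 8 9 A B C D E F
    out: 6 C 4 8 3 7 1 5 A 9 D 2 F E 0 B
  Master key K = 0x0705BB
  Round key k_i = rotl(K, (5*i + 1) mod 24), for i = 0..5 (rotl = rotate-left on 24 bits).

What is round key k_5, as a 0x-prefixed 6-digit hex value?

K = 0x0705BB
k_0 = rotl(K, (5*0+1) mod 24) = rotl(K, 1) = 0x0E0B76
k_1 = rotl(K, (5*1+1) mod 24) = rotl(K, 6) = 0xC16EC1
k_2 = rotl(K, (5*2+1) mod 24) = rotl(K, 11) = 0x2DD838
k_3 = rotl(K, (5*3+1) mod 24) = rotl(K, 16) = 0xBB0705
k_4 = rotl(K, (5*4+1) mod 24) = rotl(K, 21) = 0x60E0B7
k_5 = rotl(K, (5*5+1) mod 24) = rotl(K, 2) = 0x1C16EC

0x1C16EC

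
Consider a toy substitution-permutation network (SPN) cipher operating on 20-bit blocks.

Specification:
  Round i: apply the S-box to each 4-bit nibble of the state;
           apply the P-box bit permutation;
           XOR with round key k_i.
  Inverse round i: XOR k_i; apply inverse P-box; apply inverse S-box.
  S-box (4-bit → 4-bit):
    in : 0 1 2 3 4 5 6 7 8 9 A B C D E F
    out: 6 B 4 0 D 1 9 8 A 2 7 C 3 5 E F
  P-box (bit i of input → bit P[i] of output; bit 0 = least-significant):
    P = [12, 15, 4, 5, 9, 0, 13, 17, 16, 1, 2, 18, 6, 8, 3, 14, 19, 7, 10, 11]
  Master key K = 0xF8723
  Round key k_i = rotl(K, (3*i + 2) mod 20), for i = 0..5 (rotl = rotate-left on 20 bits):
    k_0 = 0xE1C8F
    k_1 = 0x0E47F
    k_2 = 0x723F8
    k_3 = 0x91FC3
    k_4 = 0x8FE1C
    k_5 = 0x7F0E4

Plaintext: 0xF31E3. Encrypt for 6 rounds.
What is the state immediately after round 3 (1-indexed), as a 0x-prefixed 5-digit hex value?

s_0 = plaintext = 0xF31E3
s_1 = Round(s_0, k_0) = 0x1300C
s_2 = Round(s_1, k_1) = 0x85CF8
s_3 = Round(s_2, k_2) = 0x4891B
s_4 = Round(s_3, k_3) = 0x350F0
s_5 = Round(s_4, k_4) = 0xA5C4B
s_6 = Round(s_5, k_5) = 0xCD616

0x4891B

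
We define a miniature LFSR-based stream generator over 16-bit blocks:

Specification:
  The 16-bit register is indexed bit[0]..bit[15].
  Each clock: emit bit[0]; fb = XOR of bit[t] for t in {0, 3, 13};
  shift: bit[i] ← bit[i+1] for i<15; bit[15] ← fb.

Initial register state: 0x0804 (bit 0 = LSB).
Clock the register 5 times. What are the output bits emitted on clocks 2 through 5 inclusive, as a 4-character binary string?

0100

reg_0 = 0x0804
clock 1: out=0, reg = 0x0402
clock 2: out=0, reg = 0x0201
clock 3: out=1, reg = 0x8100
clock 4: out=0, reg = 0x4080
clock 5: out=0, reg = 0x2040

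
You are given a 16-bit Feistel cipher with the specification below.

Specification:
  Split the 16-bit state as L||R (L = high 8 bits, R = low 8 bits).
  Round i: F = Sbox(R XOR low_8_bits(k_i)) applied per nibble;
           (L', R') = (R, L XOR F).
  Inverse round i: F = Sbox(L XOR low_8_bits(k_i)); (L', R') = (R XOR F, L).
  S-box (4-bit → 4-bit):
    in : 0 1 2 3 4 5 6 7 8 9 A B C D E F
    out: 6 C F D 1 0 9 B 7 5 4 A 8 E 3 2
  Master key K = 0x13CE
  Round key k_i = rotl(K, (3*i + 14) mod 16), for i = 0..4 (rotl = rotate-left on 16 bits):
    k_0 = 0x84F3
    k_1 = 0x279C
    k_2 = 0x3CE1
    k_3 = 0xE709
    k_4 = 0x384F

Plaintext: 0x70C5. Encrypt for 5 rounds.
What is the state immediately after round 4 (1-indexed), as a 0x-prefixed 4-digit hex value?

0x8869

s_0 = plaintext = 0x70C5
s_1 = Round(s_0, k_0) = 0xC5A9
s_2 = Round(s_1, k_1) = 0xA915
s_3 = Round(s_2, k_2) = 0x1588
s_4 = Round(s_3, k_3) = 0x8869
s_5 = Round(s_4, k_4) = 0x6971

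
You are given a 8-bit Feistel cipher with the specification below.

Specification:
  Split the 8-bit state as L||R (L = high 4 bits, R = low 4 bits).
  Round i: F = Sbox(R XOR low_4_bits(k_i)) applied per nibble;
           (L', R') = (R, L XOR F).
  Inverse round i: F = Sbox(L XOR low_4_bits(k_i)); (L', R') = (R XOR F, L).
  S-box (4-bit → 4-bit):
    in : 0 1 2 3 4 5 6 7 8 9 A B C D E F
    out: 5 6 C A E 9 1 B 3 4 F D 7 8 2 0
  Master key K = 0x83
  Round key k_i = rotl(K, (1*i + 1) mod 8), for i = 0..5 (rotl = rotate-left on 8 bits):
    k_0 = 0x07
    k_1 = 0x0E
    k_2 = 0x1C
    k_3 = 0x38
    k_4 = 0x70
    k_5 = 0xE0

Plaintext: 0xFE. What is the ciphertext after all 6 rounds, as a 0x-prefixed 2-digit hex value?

s_0 = plaintext = 0xFE
s_1 = Round(s_0, k_0) = 0xEB
s_2 = Round(s_1, k_1) = 0xB7
s_3 = Round(s_2, k_2) = 0x76
s_4 = Round(s_3, k_3) = 0x65
s_5 = Round(s_4, k_4) = 0x5F
s_6 = Round(s_5, k_5) = 0xF5

0xF5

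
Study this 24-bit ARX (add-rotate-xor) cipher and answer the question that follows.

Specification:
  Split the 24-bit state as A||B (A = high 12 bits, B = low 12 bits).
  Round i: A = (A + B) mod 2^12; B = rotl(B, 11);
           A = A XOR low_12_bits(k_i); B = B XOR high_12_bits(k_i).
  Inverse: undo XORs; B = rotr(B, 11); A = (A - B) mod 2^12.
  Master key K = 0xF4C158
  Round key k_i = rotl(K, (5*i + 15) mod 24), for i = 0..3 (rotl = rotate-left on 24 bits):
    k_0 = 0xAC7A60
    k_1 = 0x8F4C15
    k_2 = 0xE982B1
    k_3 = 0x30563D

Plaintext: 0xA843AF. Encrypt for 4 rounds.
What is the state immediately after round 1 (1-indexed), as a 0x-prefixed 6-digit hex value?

s_0 = plaintext = 0xA843AF
s_1 = Round(s_0, k_0) = 0x453310
s_2 = Round(s_1, k_1) = 0xB7697C
s_3 = Round(s_2, k_2) = 0x643A26
s_4 = Round(s_3, k_3) = 0x654616

0x453310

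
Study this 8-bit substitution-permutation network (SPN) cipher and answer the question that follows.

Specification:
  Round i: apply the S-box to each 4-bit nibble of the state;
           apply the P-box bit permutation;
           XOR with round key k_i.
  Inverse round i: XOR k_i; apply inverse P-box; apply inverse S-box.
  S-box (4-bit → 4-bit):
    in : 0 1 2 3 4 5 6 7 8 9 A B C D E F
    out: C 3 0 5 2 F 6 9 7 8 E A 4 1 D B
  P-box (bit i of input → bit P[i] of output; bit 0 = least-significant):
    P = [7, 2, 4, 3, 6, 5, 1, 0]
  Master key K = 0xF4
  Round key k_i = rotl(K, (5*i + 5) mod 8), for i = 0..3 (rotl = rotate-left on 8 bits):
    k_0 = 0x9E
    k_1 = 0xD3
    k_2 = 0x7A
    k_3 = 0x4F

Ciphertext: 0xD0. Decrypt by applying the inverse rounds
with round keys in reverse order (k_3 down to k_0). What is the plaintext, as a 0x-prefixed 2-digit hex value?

s_0 = ciphertext = 0xD0
s_1 = InvRound(s_0, k_3) = 0x05
s_2 = InvRound(s_1, k_2) = 0x5A
s_3 = InvRound(s_2, k_1) = 0x97
s_4 = InvRound(s_3, k_0) = 0x99

0x99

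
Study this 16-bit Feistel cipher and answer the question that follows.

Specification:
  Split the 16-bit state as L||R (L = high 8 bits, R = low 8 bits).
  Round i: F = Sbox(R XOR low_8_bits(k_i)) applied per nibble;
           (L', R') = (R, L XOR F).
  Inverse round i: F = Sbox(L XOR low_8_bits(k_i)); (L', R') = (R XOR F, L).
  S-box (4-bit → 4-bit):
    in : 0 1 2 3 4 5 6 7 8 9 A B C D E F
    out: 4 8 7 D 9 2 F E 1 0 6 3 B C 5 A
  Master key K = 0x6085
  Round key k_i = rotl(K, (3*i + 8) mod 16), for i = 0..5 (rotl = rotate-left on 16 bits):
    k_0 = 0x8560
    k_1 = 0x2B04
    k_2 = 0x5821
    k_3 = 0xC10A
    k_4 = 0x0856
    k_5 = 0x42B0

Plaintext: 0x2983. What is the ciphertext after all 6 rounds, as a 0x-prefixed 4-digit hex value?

s_0 = plaintext = 0x2983
s_1 = Round(s_0, k_0) = 0x8374
s_2 = Round(s_1, k_1) = 0x7467
s_3 = Round(s_2, k_2) = 0x67EB
s_4 = Round(s_3, k_3) = 0xEB3F
s_5 = Round(s_4, k_4) = 0x3F1B
s_6 = Round(s_5, k_5) = 0x1B5C

0x1B5C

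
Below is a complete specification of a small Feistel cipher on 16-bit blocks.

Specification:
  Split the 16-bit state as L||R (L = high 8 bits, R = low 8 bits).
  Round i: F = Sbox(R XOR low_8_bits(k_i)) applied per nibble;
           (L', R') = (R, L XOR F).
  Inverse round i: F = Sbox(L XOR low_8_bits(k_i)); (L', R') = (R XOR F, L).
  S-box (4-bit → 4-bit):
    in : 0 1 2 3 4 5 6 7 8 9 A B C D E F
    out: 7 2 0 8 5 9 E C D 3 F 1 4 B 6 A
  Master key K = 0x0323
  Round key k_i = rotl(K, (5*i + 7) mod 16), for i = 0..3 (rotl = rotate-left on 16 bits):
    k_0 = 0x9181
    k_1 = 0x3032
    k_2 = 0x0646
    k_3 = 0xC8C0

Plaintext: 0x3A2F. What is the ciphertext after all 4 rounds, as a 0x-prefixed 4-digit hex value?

0x86D7

s_0 = plaintext = 0x3A2F
s_1 = Round(s_0, k_0) = 0x2FCC
s_2 = Round(s_1, k_1) = 0xCC89
s_3 = Round(s_2, k_2) = 0x8986
s_4 = Round(s_3, k_3) = 0x86D7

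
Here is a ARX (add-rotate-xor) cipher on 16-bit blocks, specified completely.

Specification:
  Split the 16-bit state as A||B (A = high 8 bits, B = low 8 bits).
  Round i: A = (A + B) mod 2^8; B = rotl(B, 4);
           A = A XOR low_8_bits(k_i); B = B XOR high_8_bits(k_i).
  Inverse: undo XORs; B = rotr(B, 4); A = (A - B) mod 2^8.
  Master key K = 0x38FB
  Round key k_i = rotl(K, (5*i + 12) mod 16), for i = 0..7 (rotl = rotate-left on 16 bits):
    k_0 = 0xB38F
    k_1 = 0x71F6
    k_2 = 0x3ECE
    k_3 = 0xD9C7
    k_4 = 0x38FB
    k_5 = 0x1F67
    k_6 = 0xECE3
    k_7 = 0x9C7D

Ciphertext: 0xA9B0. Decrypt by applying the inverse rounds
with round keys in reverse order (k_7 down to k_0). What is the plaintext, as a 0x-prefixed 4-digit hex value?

s_0 = ciphertext = 0xA9B0
s_1 = InvRound(s_0, k_7) = 0x12C2
s_2 = InvRound(s_1, k_6) = 0x0FE2
s_3 = InvRound(s_2, k_5) = 0x89DF
s_4 = InvRound(s_3, k_4) = 0xF47E
s_5 = InvRound(s_4, k_3) = 0xB97A
s_6 = InvRound(s_5, k_2) = 0x3344
s_7 = InvRound(s_6, k_1) = 0x7253
s_8 = InvRound(s_7, k_0) = 0xEF0E

0xEF0E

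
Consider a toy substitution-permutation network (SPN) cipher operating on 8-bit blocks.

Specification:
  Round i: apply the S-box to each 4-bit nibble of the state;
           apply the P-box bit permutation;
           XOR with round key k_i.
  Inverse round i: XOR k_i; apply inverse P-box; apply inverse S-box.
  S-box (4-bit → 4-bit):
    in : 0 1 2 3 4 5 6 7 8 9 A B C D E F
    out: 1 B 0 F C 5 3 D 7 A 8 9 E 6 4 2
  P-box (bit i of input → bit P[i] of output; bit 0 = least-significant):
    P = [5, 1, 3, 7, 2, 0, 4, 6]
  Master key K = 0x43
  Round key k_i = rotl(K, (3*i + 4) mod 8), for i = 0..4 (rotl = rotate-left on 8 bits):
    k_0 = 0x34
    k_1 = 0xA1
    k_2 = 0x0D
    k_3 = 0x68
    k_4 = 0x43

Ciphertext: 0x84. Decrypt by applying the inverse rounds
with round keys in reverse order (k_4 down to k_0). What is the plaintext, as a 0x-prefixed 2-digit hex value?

0x83

s_0 = ciphertext = 0x84
s_1 = InvRound(s_0, k_4) = 0x19
s_2 = InvRound(s_1, k_3) = 0xC0
s_3 = InvRound(s_2, k_2) = 0x14
s_4 = InvRound(s_3, k_1) = 0x8B
s_5 = InvRound(s_4, k_0) = 0x83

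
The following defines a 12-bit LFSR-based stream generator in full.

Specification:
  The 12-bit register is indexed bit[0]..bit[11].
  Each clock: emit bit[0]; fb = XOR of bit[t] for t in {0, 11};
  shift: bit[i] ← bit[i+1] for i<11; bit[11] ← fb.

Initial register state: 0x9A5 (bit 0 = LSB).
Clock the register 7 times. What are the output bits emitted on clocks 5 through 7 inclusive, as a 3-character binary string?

010

reg_0 = 0x9A5
clock 1: out=1, reg = 0x4D2
clock 2: out=0, reg = 0x269
clock 3: out=1, reg = 0x934
clock 4: out=0, reg = 0xC9A
clock 5: out=0, reg = 0xE4D
clock 6: out=1, reg = 0x726
clock 7: out=0, reg = 0x393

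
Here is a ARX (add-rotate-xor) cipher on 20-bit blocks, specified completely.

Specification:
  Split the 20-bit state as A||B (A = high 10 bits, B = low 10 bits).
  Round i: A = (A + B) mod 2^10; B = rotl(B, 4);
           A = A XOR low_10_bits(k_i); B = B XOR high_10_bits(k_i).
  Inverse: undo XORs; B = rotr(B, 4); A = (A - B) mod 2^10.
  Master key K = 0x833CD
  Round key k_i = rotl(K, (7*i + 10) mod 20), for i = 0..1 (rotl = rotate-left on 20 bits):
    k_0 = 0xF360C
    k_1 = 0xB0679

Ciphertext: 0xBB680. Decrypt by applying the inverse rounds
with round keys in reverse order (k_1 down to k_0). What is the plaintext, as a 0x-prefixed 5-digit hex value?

0xF9278

s_0 = ciphertext = 0xBB680
s_1 = InvRound(s_0, k_1) = 0x14044
s_2 = InvRound(s_1, k_0) = 0xF9278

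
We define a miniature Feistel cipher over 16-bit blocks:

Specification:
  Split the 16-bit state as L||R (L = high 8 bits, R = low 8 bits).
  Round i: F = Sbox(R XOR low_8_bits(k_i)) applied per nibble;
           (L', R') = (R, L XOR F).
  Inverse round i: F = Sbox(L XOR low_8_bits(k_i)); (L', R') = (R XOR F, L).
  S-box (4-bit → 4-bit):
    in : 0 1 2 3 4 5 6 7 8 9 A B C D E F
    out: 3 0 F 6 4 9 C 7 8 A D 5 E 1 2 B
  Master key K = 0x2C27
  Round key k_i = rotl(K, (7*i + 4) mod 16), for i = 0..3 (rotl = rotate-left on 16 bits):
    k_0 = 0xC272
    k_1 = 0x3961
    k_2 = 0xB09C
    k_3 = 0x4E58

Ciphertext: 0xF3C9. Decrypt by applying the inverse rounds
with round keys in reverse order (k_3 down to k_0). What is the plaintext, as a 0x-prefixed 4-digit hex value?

0xB21C

s_0 = ciphertext = 0xF3C9
s_1 = InvRound(s_0, k_3) = 0x1CF3
s_2 = InvRound(s_1, k_2) = 0x701C
s_3 = InvRound(s_2, k_1) = 0x1C70
s_4 = InvRound(s_3, k_0) = 0xB21C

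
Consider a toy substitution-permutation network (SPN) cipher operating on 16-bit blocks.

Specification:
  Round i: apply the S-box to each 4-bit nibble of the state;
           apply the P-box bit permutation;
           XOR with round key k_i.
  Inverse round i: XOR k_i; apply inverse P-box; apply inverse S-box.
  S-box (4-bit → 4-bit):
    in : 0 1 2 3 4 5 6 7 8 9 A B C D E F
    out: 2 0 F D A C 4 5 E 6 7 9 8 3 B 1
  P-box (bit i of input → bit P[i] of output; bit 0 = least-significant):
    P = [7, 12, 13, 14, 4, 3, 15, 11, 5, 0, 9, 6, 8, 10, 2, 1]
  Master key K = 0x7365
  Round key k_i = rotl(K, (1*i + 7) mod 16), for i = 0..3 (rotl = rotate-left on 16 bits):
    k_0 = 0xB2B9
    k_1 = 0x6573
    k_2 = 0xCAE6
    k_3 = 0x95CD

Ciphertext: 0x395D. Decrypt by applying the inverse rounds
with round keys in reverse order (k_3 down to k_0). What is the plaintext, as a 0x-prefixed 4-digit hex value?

s_0 = ciphertext = 0x395D
s_1 = InvRound(s_0, k_3) = 0x0137
s_2 = InvRound(s_1, k_2) = 0xF83B
s_3 = InvRound(s_2, k_1) = 0xDC80
s_4 = InvRound(s_3, k_0) = 0x0AE5

0x0AE5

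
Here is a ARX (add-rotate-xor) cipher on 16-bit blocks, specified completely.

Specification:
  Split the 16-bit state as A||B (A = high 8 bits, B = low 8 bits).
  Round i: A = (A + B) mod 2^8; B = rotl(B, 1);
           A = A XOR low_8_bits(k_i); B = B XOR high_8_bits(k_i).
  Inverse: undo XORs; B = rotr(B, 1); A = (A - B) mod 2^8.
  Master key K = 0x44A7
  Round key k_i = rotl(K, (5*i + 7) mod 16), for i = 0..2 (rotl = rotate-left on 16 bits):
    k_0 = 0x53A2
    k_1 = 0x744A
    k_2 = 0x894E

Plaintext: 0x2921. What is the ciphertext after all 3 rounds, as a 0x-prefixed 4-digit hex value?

0x4725

s_0 = plaintext = 0x2921
s_1 = Round(s_0, k_0) = 0xE811
s_2 = Round(s_1, k_1) = 0xB356
s_3 = Round(s_2, k_2) = 0x4725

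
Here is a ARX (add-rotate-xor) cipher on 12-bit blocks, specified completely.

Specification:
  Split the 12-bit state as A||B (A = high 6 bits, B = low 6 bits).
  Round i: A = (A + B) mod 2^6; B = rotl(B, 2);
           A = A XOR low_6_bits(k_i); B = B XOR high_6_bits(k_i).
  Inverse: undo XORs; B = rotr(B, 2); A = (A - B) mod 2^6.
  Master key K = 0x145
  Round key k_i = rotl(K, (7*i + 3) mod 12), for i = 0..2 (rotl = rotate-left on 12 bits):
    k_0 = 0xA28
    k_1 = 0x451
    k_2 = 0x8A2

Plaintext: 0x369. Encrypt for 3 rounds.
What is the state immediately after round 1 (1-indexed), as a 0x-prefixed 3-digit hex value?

0x78E

s_0 = plaintext = 0x369
s_1 = Round(s_0, k_0) = 0x78E
s_2 = Round(s_1, k_1) = 0xF69
s_3 = Round(s_2, k_2) = 0x104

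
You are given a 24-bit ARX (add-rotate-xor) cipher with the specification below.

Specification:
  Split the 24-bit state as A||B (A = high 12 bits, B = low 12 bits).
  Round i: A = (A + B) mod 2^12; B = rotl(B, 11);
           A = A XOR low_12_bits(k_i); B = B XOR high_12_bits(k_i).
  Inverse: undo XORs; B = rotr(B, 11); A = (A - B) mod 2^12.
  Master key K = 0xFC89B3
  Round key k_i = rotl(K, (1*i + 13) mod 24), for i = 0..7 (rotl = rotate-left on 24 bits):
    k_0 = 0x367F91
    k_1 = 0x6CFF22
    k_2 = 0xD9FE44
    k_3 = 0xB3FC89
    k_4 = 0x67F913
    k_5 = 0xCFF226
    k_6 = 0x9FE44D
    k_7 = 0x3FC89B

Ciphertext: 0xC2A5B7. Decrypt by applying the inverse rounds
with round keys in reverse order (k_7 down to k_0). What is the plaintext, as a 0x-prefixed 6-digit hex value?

0xB856C2

s_0 = ciphertext = 0xC2A5B7
s_1 = InvRound(s_0, k_7) = 0x81BC96
s_2 = InvRound(s_1, k_6) = 0x186AD0
s_3 = InvRound(s_2, k_5) = 0x742C5E
s_4 = InvRound(s_3, k_4) = 0xA0E443
s_5 = InvRound(s_4, k_3) = 0x78EEF9
s_6 = InvRound(s_5, k_2) = 0x2FE6CC
s_7 = InvRound(s_6, k_1) = 0xDD6006
s_8 = InvRound(s_7, k_0) = 0xB856C2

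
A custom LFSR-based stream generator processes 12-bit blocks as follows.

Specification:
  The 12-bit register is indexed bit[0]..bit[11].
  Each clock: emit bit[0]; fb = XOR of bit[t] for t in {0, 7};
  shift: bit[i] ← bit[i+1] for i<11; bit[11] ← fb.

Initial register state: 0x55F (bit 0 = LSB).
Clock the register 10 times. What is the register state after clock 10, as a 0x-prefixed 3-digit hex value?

reg_0 = 0x55F
clock 1: out=1, reg = 0xAAF
clock 2: out=1, reg = 0x557
clock 3: out=1, reg = 0xAAB
clock 4: out=1, reg = 0x555
clock 5: out=1, reg = 0xAAA
clock 6: out=0, reg = 0xD55
clock 7: out=1, reg = 0xEAA
clock 8: out=0, reg = 0xF55
clock 9: out=1, reg = 0xFAA
clock 10: out=0, reg = 0xFD5

0xFD5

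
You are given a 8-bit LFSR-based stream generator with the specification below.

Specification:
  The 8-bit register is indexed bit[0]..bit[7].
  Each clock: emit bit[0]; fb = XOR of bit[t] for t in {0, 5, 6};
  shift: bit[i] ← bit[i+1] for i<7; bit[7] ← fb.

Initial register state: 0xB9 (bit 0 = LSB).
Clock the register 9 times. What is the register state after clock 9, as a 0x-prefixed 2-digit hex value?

0xAB

reg_0 = 0xB9
clock 1: out=1, reg = 0x5C
clock 2: out=0, reg = 0xAE
clock 3: out=0, reg = 0xD7
clock 4: out=1, reg = 0x6B
clock 5: out=1, reg = 0xB5
clock 6: out=1, reg = 0x5A
clock 7: out=0, reg = 0xAD
clock 8: out=1, reg = 0x56
clock 9: out=0, reg = 0xAB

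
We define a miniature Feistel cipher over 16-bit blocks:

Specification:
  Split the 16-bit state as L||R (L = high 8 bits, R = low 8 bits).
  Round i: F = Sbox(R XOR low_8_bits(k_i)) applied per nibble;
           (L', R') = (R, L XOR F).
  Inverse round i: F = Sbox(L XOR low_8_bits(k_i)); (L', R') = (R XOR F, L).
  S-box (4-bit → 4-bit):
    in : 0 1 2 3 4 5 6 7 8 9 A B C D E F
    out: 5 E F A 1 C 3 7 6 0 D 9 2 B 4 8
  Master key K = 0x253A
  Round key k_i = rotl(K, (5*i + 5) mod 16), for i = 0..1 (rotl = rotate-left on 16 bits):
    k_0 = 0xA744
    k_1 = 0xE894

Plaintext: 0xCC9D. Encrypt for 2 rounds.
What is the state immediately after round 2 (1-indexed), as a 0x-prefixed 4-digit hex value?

s_0 = plaintext = 0xCC9D
s_1 = Round(s_0, k_0) = 0x9D7C
s_2 = Round(s_1, k_1) = 0x7CDB

0x7CDB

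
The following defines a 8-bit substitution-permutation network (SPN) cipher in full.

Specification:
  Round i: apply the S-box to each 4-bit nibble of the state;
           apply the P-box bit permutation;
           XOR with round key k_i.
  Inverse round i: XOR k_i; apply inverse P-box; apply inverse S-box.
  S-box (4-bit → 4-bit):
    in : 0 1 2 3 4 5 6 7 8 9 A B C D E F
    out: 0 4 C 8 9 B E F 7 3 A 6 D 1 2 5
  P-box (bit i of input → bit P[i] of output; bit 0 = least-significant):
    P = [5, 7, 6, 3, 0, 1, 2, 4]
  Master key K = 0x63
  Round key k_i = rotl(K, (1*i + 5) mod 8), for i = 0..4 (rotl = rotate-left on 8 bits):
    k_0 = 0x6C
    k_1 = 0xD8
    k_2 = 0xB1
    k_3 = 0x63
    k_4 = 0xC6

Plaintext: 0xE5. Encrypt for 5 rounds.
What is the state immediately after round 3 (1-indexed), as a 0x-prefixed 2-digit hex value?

s_0 = plaintext = 0xE5
s_1 = Round(s_0, k_0) = 0xC6
s_2 = Round(s_1, k_1) = 0x05
s_3 = Round(s_2, k_2) = 0x19
s_4 = Round(s_3, k_3) = 0xC7
s_5 = Round(s_4, k_4) = 0x3B

0x19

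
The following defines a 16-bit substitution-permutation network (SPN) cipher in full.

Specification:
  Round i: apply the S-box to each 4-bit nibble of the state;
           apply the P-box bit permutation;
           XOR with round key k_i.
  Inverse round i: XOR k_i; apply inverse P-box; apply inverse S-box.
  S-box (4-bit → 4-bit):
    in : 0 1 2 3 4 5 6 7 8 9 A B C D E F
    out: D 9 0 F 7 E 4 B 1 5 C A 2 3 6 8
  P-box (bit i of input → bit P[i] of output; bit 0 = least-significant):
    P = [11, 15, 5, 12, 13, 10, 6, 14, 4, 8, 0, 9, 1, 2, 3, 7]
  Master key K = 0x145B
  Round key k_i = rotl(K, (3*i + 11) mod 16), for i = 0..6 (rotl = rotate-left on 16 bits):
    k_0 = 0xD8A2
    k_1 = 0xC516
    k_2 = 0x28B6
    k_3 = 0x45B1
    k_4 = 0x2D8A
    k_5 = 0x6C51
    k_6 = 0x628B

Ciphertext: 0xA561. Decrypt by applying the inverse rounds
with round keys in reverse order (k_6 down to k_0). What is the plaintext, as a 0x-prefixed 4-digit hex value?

0x2EBB

s_0 = ciphertext = 0xA561
s_1 = InvRound(s_0, k_6) = 0x0B5E
s_2 = InvRound(s_1, k_5) = 0x4572
s_3 = InvRound(s_2, k_4) = 0xA809
s_4 = InvRound(s_3, k_3) = 0xAD74
s_5 = InvRound(s_4, k_2) = 0x1CEC
s_6 = InvRound(s_5, k_1) = 0x0DA3
s_7 = InvRound(s_6, k_0) = 0x2EBB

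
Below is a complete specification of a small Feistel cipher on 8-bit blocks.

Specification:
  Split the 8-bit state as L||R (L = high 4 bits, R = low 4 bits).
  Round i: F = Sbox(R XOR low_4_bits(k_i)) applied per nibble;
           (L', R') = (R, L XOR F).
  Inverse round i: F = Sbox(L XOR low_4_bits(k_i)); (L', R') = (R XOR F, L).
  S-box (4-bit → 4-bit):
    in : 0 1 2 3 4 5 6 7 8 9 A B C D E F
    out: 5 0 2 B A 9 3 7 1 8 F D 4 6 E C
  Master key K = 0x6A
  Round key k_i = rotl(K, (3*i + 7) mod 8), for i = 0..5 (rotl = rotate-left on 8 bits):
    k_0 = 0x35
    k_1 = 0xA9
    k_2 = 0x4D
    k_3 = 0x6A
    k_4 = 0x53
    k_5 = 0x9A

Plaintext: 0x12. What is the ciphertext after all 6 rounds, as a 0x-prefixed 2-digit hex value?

s_0 = plaintext = 0x12
s_1 = Round(s_0, k_0) = 0x26
s_2 = Round(s_1, k_1) = 0x6E
s_3 = Round(s_2, k_2) = 0xED
s_4 = Round(s_3, k_3) = 0xD9
s_5 = Round(s_4, k_4) = 0x92
s_6 = Round(s_5, k_5) = 0x28

0x28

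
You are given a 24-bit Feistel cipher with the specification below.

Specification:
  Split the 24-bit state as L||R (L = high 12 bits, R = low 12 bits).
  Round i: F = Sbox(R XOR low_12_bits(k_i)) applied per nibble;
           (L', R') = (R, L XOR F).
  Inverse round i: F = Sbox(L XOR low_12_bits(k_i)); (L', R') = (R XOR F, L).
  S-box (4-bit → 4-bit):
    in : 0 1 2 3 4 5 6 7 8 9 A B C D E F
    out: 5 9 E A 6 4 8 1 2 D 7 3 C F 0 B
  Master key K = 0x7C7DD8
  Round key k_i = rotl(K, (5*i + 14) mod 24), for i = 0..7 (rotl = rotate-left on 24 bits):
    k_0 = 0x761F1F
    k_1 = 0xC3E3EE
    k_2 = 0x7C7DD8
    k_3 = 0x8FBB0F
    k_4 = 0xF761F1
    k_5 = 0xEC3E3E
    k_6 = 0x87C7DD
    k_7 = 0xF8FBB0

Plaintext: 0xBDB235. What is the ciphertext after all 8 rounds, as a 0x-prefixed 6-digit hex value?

0x93F720

s_0 = plaintext = 0xBDB235
s_1 = Round(s_0, k_0) = 0x23543C
s_2 = Round(s_1, k_1) = 0x43C3CB
s_3 = Round(s_2, k_2) = 0x3CB4A6
s_4 = Round(s_3, k_3) = 0x4A68B6
s_5 = Round(s_4, k_4) = 0x8B69C7
s_6 = Round(s_5, k_5) = 0x9C790B
s_7 = Round(s_6, k_6) = 0x90B93F
s_8 = Round(s_7, k_7) = 0x93F720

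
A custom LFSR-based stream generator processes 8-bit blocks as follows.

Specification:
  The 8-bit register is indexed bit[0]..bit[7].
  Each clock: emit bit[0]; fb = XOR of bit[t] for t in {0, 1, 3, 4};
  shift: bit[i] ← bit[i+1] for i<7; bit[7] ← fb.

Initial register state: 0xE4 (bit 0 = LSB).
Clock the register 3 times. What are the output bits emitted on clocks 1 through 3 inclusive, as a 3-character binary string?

reg_0 = 0xE4
clock 1: out=0, reg = 0x72
clock 2: out=0, reg = 0x39
clock 3: out=1, reg = 0x9C

001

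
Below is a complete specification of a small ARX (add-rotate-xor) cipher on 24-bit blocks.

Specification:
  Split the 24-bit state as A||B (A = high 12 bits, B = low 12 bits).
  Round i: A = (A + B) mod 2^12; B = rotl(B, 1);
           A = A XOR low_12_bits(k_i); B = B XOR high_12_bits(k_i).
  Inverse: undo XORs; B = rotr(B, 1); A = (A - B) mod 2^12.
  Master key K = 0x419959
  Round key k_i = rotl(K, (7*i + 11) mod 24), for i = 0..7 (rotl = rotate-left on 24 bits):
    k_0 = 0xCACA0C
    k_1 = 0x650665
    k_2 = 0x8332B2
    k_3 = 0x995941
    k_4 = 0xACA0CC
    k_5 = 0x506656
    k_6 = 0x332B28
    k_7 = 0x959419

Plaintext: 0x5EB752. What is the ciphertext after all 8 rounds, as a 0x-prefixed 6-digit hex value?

s_0 = plaintext = 0x5EB752
s_1 = Round(s_0, k_0) = 0x731208
s_2 = Round(s_1, k_1) = 0xF5C240
s_3 = Round(s_2, k_2) = 0x32ECB3
s_4 = Round(s_3, k_3) = 0x6A00F2
s_5 = Round(s_4, k_4) = 0x75EB2E
s_6 = Round(s_5, k_5) = 0x4DA35B
s_7 = Round(s_6, k_6) = 0x31D584
s_8 = Round(s_7, k_7) = 0xCB8251

0xCB8251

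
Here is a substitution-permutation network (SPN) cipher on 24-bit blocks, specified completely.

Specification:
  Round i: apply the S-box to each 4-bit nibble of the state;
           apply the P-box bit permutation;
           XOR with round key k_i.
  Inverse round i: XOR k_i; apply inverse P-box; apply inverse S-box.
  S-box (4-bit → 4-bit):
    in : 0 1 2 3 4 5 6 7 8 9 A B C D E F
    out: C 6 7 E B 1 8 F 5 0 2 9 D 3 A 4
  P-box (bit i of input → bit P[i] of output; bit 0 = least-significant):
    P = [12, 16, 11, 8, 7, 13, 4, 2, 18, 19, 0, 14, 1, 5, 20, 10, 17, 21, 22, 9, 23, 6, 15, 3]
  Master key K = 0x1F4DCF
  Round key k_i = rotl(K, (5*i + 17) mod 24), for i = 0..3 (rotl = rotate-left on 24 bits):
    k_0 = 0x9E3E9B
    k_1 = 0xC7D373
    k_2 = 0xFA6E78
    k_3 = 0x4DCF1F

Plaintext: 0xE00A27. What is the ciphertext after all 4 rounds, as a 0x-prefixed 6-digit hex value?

s_0 = plaintext = 0xE00A27
s_1 = Round(s_0, k_0) = 0xC70143
s_2 = Round(s_1, k_1) = 0x3C7CFE
s_3 = Round(s_2, k_2) = 0xADA903
s_4 = Round(s_3, k_3) = 0x6EC66B

0x6EC66B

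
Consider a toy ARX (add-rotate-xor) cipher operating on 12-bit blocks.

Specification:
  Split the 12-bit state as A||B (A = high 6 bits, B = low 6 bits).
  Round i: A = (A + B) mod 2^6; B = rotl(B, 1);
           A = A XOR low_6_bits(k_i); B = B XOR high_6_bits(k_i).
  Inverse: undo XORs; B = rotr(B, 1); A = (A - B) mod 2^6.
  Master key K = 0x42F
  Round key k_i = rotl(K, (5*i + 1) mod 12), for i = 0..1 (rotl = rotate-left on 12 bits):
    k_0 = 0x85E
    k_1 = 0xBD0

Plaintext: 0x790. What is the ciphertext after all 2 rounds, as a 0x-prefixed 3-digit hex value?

0x86D

s_0 = plaintext = 0x790
s_1 = Round(s_0, k_0) = 0xC01
s_2 = Round(s_1, k_1) = 0x86D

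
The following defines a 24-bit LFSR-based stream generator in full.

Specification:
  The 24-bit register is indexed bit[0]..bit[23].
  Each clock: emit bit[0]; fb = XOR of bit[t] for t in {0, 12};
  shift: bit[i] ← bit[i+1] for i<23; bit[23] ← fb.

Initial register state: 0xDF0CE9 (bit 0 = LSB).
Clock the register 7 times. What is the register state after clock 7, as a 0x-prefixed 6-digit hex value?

reg_0 = 0xDF0CE9
clock 1: out=1, reg = 0xEF8674
clock 2: out=0, reg = 0x77C33A
clock 3: out=0, reg = 0x3BE19D
clock 4: out=1, reg = 0x9DF0CE
clock 5: out=0, reg = 0xCEF867
clock 6: out=1, reg = 0x677C33
clock 7: out=1, reg = 0x33BE19

0x33BE19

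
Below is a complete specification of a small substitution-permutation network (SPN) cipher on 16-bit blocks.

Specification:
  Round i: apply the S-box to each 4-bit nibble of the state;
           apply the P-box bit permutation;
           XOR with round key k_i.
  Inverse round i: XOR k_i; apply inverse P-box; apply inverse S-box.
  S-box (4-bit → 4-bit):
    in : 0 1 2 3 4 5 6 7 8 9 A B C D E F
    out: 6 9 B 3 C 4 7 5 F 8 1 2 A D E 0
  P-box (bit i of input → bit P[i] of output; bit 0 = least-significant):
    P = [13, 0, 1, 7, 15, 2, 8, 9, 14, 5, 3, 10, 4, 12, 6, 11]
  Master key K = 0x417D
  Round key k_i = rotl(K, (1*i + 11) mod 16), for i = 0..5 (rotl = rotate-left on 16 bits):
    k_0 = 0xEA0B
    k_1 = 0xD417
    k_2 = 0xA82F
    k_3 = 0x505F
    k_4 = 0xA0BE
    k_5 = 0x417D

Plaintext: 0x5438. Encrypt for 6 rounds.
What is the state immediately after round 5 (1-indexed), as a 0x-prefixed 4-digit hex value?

s_0 = plaintext = 0x5438
s_1 = Round(s_0, k_0) = 0x4EC4
s_2 = Round(s_1, k_1) = 0xDAF9
s_3 = Round(s_2, k_2) = 0xE0FF
s_4 = Round(s_3, k_3) = 0x4837
s_5 = Round(s_4, k_4) = 0x4CD0
s_6 = Round(s_5, k_5) = 0xCE1E

0x4CD0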